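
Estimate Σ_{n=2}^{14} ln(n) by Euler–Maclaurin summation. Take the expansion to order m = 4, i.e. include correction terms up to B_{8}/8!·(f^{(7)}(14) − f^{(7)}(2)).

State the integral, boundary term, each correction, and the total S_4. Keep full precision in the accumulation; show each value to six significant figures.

S_4 ≈ 25.1912

The integral term ∫_2^14 ln(x) dx = 23.5605.
Endpoint term: (f(2) + f(14))/2 = (0.693147 + 2.63906)/2 = 1.66610.
Running total after boundary: 25.2266.
Correction k=1: B_{2}/2! · (f^{(1)}(14) − f^{(1)}(2)) = 1/12 · (0.0714286 − 0.500000) = -0.0357143.
Partial sum through k=1: 25.1909.
Correction k=2: B_{4}/4! · (f^{(3)}(14) − f^{(3)}(2)) = −1/720 · (0.000728863 − 0.250000) = 0.000346210.
Partial sum through k=2: 25.1912.
Correction k=3: B_{6}/6! · (f^{(5)}(14) − f^{(5)}(2)) = 1/30240 · (4.46243e-05 − 0.750000) = -2.48001e-05.
Partial sum through k=3: 25.1912.
Correction k=4: B_{8}/8! · (f^{(7)}(14) − f^{(7)}(2)) = −1/1209600 · (6.83024e-06 − 5.62500) = 4.65029e-06.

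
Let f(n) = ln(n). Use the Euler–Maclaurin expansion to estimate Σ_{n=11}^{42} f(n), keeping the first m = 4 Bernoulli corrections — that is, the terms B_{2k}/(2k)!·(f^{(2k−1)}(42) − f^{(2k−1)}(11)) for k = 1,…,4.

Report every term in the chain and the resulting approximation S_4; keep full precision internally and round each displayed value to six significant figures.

S_4 ≈ 102.667

Integral: ∫_11^42 ln(x) dx = 99.6053.
½[f(11) + f(42)] = ½[2.39790 + 3.73767] = 3.06778.
So far: 102.673.
k=1: B_{2}/(2)! × [f^{(1)}(42) − f^{(1)}(11)] = 1/12 × (0.0238095 − 0.0909091) = -0.00559163.
Running total after k=1: 102.667.
k=2: B_{4}/(4)! × [f^{(3)}(42) − f^{(3)}(11)] = −1/720 × (2.69949e-05 − 0.00150263) = 2.04949e-06.
Running total after k=2: 102.667.
k=3: B_{6}/(6)! × [f^{(5)}(42) − f^{(5)}(11)] = 1/30240 × (1.83639e-07 − 0.000149021) = -4.92187e-09.
Running total after k=3: 102.667.
k=4: B_{8}/(8)! × [f^{(7)}(42) − f^{(7)}(11)] = −1/1209600 × (3.12311e-09 − 3.69474e-05) = 3.05425e-11.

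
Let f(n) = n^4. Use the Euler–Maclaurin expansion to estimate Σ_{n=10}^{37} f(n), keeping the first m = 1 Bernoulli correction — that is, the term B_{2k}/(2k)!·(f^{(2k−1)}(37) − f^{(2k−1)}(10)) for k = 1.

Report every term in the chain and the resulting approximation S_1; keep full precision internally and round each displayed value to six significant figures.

S_1 ≈ 1.48074e+07

The integral term ∫_10^37 x^4 dx = 1.38488e+07.
½[f(10) + f(37)] = ½[10000.0 + 1.87416e+06] = 942080.
So far: 1.47909e+07.
Correction k=1: B_{2}/2! · (f^{(1)}(37) − f^{(1)}(10)) = 1/12 · (202612 − 4000.00) = 16551.0.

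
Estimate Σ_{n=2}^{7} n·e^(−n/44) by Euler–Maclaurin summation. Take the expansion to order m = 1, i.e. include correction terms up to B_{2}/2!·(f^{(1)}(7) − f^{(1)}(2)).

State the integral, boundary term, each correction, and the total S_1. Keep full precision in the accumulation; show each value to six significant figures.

Integral: ∫_2^7 x·e^(−x/44) dx = 20.1098.
Endpoint term: (f(2) + f(7))/2 = (1.91113 + 5.97043)/2 = 3.94078.
Running total after boundary: 24.0505.
k=1: B_{2}/(2)! × [f^{(1)}(7) − f^{(1)}(2)] = 1/12 × (0.717227 − 0.912128) = -0.0162418.

S_1 ≈ 24.0343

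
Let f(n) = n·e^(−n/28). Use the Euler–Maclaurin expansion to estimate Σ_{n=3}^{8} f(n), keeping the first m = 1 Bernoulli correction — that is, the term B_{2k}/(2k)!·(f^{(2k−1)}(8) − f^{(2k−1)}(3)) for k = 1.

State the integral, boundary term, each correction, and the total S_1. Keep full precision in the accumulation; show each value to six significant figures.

Integral: ∫_3^8 x·e^(−x/28) dx = 22.3198.
Endpoint term: (f(3) + f(8))/2 = (2.69519 + 6.01182)/2 = 4.35351.
Integral + boundary = 26.6733.
Correction k=1: B_{2}/2! · (f^{(1)}(8) − f^{(1)}(3)) = 1/12 · (0.536769 − 0.802140) = -0.0221142.

S_1 ≈ 26.6512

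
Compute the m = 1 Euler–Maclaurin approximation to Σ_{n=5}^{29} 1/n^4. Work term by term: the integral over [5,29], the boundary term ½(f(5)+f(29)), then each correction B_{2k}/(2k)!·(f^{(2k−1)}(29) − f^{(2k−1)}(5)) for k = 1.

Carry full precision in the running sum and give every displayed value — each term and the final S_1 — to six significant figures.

∫_5^29 1/x^4 dx evaluates to 0.00265300.
Boundary: ½(f(5) + f(29)) = ½(0.00160000 + 1.41387e-06) = 0.000800707.
Running total after boundary: 0.00345371.
k=1: B_{2}/(2)! × [f^{(1)}(29) − f^{(1)}(5)] = 1/12 × (-1.95016e-07 − (-0.00128000)) = 0.000106650.

S_1 ≈ 0.00356036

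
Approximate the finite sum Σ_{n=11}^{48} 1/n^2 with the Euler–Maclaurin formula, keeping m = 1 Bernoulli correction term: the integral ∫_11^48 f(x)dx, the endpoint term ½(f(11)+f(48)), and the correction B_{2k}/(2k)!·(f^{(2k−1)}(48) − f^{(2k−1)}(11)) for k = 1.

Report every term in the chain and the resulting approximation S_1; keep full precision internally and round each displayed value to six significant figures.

∫_11^48 1/x^2 dx evaluates to 0.0700758.
½[f(11) + f(48)] = ½[0.00826446 + 0.000434028] = 0.00434925.
Integral + boundary = 0.0744250.
Correction k=1: B_{2}/2! · (f^{(1)}(48) − f^{(1)}(11)) = 1/12 · (-1.80845e-05 − (-0.00150263)) = 0.000123712.

S_1 ≈ 0.0745487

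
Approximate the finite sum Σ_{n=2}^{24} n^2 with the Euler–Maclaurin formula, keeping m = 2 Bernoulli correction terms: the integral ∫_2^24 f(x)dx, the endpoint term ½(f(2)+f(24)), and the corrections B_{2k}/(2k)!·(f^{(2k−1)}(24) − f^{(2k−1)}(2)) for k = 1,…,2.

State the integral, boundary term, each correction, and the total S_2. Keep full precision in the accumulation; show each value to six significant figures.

S_2 ≈ 4899.00

The integral term ∫_2^24 x^2 dx = 4605.33.
Endpoint term: (f(2) + f(24))/2 = (4.00000 + 576.000)/2 = 290.000.
Integral + boundary = 4895.33.
Correction k=1: B_{2}/2! · (f^{(1)}(24) − f^{(1)}(2)) = 1/12 · (48.0000 − 4.00000) = 3.66667.
Running total after k=1: 4899.00.
Correction k=2: B_{4}/4! · (f^{(3)}(24) − f^{(3)}(2)) = −1/720 · (0.00000 − 0.00000) = 0.00000.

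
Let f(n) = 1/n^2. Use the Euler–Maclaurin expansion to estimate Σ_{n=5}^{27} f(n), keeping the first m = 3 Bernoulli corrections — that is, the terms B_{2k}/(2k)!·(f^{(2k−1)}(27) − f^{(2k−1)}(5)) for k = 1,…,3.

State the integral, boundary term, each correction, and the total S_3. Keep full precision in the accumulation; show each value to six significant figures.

∫_5^27 1/x^2 dx evaluates to 0.162963.
Endpoint term: (f(5) + f(27))/2 = (0.0400000 + 0.00137174)/2 = 0.0206859.
Integral + boundary = 0.183649.
k=1: B_{2}/(2)! × [f^{(1)}(27) − f^{(1)}(5)] = 1/12 × (-0.000101611 − (-0.0160000)) = 0.00132487.
Partial sum through k=1: 0.184974.
k=2: B_{4}/(4)! × [f^{(3)}(27) − f^{(3)}(5)] = −1/720 × (-1.67260e-06 − (-0.00768000)) = -1.06643e-05.
Partial sum through k=2: 0.184963.
k=3: B_{6}/(6)! × [f^{(5)}(27) − f^{(5)}(5)] = 1/30240 × (-6.88313e-08 − (-0.00921600)) = 3.04760e-07.

S_3 ≈ 0.184963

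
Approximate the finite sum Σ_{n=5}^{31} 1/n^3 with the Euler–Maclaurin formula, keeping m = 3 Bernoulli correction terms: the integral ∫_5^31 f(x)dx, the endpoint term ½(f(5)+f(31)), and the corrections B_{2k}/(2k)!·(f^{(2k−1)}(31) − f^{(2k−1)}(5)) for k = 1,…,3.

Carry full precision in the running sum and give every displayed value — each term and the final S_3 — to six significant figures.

S_3 ≈ 0.0238911

Integral: ∫_5^31 1/x^3 dx = 0.0194797.
½[f(5) + f(31)] = ½[0.00800000 + 3.35672e-05] = 0.00401678.
Integral + boundary = 0.0234965.
Correction k=1: B_{2}/2! · (f^{(1)}(31) − f^{(1)}(5)) = 1/12 · (-3.24844e-06 − (-0.00480000)) = 0.000399729.
Partial sum through k=1: 0.0238962.
Correction k=2: B_{4}/4! · (f^{(3)}(31) − f^{(3)}(5)) = −1/720 · (-6.76054e-08 − (-0.00384000)) = -5.33324e-06.
Partial sum through k=2: 0.0238909.
Correction k=3: B_{6}/6! · (f^{(5)}(31) − f^{(5)}(5)) = 1/30240 · (-2.95466e-09 − (-0.00645120)) = 2.13333e-07.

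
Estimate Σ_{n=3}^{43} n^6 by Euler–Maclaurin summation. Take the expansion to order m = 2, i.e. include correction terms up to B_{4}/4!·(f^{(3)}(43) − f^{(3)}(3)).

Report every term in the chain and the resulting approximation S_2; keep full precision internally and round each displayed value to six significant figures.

S_2 ≈ 4.20654e+10

The integral term ∫_3^43 x^6 dx = 3.88312e+10.
½[f(3) + f(43)] = ½[729.000 + 6.32136e+09] = 3.16068e+09.
So far: 4.19919e+10.
Order-1 term: 1/12 · (8.82051e+08 − 1458.00) = 7.35041e+07.
Partial sum through k=1: 4.20654e+10.
Order-2 term: −1/720 · (9.54084e+06 − 3240.00) = -13246.7.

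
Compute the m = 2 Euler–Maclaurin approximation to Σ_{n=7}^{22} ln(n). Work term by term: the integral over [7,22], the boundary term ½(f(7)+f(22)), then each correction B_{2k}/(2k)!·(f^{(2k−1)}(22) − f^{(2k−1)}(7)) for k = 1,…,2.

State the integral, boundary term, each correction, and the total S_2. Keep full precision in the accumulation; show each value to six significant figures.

∫_7^22 ln(x) dx evaluates to 39.3816.
½[f(7) + f(22)] = ½[1.94591 + 3.09104] = 2.51848.
Integral + boundary = 41.9000.
k=1: B_{2}/(2)! × [f^{(1)}(22) − f^{(1)}(7)] = 1/12 × (0.0454545 − 0.142857) = -0.00811688.
Running total after k=1: 41.8919.
k=2: B_{4}/(4)! × [f^{(3)}(22) − f^{(3)}(7)] = −1/720 × (0.000187829 − 0.00583090) = 7.83760e-06.

S_2 ≈ 41.8919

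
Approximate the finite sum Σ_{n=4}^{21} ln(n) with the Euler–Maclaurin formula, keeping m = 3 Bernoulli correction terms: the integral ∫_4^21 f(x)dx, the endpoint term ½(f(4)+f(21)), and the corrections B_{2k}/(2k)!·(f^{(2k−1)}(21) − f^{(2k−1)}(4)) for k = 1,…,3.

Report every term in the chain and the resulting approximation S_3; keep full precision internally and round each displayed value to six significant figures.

S_3 ≈ 43.5884

∫_4^21 ln(x) dx evaluates to 41.3898.
Endpoint term: (f(4) + f(21))/2 = (1.38629 + 3.04452)/2 = 2.21541.
Integral + boundary = 43.6052.
Order-1 term: 1/12 · (0.0476190 − 0.250000) = -0.0168651.
After k=1: 43.5883.
Order-2 term: −1/720 · (0.000215959 − 0.0312500) = 4.31028e-05.
After k=2: 43.5884.
Order-3 term: 1/30240 · (5.87645e-06 − 0.0234375) = -7.74855e-07.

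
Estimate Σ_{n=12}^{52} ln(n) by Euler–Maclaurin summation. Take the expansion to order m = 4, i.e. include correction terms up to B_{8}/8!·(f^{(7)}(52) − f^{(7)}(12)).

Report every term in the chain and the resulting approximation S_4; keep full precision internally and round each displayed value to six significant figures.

Integral: ∫_12^52 ln(x) dx = 135.646.
½[f(12) + f(52)] = ½[2.48491 + 3.95124] = 3.21808.
So far: 138.864.
Order-1 term: 1/12 · (0.0192308 − 0.0833333) = -0.00534188.
After k=1: 138.859.
Order-2 term: −1/720 · (1.42239e-05 − 0.00115741) = 1.58775e-06.
After k=2: 138.859.
Order-3 term: 1/30240 · (6.31240e-08 − 9.64506e-05) = -3.18742e-09.
After k=3: 138.859.
Order-4 term: −1/1209600 · (7.00340e-10 − 2.00939e-05) = 1.66114e-11.

S_4 ≈ 138.859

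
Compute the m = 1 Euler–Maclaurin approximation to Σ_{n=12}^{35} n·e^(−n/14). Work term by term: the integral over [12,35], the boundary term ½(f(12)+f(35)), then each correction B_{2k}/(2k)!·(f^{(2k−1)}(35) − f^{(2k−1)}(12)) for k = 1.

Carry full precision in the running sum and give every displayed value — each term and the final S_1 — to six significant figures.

The integral term ∫_12^35 x·e^(−x/14) dx = 98.1614.
Boundary: ½(f(12) + f(35)) = ½(5.09247 + 2.87297) = 3.98272.
Running total after boundary: 102.144.
k=1: B_{2}/(2)! × [f^{(1)}(35) − f^{(1)}(12)] = 1/12 × (-0.123127 − 0.0606247) = -0.0153127.

S_1 ≈ 102.129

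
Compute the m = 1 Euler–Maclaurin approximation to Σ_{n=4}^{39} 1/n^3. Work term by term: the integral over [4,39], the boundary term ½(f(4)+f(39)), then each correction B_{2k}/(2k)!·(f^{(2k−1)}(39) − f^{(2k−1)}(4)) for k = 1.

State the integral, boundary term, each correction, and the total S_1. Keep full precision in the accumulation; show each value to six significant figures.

The integral term ∫_4^39 1/x^3 dx = 0.0309213.
Boundary: ½(f(4) + f(39)) = ½(0.0156250 + 1.68580e-05) = 0.00782093.
Integral + boundary = 0.0387422.
Order-1 term: 1/12 · (-1.29677e-06 − (-0.0117188)) = 0.000976454.

S_1 ≈ 0.0397187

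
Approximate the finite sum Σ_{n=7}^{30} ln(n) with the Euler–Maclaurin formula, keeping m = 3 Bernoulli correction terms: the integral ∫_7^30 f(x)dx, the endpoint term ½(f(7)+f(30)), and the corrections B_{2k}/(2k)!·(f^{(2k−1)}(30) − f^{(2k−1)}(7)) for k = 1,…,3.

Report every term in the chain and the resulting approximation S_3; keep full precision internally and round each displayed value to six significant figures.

Integral: ∫_7^30 ln(x) dx = 65.4146.
Boundary: ½(f(7) + f(30)) = ½(1.94591 + 3.40120) = 2.67355.
Integral + boundary = 68.0881.
Order-1 term: 1/12 · (0.0333333 − 0.142857) = -0.00912698.
After k=1: 68.0790.
Order-2 term: −1/720 · (7.40741e-05 − 0.00583090) = 7.99560e-06.
After k=2: 68.0790.
Order-3 term: 1/30240 · (9.87654e-07 − 0.00142798) = -4.71888e-08.

S_3 ≈ 68.0790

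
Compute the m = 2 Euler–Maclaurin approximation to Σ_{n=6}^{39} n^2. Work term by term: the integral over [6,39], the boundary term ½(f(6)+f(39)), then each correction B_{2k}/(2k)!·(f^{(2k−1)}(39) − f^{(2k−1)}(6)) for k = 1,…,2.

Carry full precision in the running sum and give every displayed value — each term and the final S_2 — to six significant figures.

S_2 ≈ 20485.0

Integral: ∫_6^39 x^2 dx = 19701.0.
Endpoint term: (f(6) + f(39))/2 = (36.0000 + 1521.00)/2 = 778.500.
Integral + boundary = 20479.5.
k=1: B_{2}/(2)! × [f^{(1)}(39) − f^{(1)}(6)] = 1/12 × (78.0000 − 12.0000) = 5.50000.
After k=1: 20485.0.
k=2: B_{4}/(4)! × [f^{(3)}(39) − f^{(3)}(6)] = −1/720 × (0.00000 − 0.00000) = 0.00000.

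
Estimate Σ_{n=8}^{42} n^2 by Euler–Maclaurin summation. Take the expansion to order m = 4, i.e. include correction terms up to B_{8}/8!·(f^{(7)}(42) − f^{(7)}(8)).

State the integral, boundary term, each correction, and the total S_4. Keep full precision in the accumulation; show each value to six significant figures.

The integral term ∫_8^42 x^2 dx = 24525.3.
Endpoint term: (f(8) + f(42))/2 = (64.0000 + 1764.00)/2 = 914.000.
Running total after boundary: 25439.3.
Order-1 term: 1/12 · (84.0000 − 16.0000) = 5.66667.
Partial sum through k=1: 25445.0.
Order-2 term: −1/720 · (0.00000 − 0.00000) = 0.00000.
Partial sum through k=2: 25445.0.
Order-3 term: 1/30240 · (0.00000 − 0.00000) = 0.00000.
Partial sum through k=3: 25445.0.
Order-4 term: −1/1209600 · (0.00000 − 0.00000) = 0.00000.

S_4 ≈ 25445.0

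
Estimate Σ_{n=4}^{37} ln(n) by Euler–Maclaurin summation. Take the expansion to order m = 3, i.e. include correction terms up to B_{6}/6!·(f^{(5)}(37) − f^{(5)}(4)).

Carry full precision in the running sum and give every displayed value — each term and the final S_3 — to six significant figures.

Integral: ∫_4^37 ln(x) dx = 95.0588.
Boundary: ½(f(4) + f(37)) = ½(1.38629 + 3.61092) = 2.49861.
Running total after boundary: 97.5574.
Correction k=1: B_{2}/2! · (f^{(1)}(37) − f^{(1)}(4)) = 1/12 · (0.0270270 − 0.250000) = -0.0185811.
Running total after k=1: 97.5388.
Correction k=2: B_{4}/4! · (f^{(3)}(37) − f^{(3)}(4)) = −1/720 · (3.94843e-05 − 0.0312500) = 4.33479e-05.
Running total after k=2: 97.5389.
Correction k=3: B_{6}/6! · (f^{(5)}(37) − f^{(5)}(4)) = 1/30240 · (3.46101e-07 − 0.0234375) = -7.75038e-07.

S_3 ≈ 97.5389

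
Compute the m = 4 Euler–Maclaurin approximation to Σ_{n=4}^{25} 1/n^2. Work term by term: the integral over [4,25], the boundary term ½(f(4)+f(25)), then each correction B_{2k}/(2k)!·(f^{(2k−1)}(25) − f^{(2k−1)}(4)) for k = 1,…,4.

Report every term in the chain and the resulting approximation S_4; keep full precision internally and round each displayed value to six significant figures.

S_4 ≈ 0.244612

∫_4^25 1/x^2 dx evaluates to 0.210000.
Endpoint term: (f(4) + f(25))/2 = (0.0625000 + 0.00160000)/2 = 0.0320500.
Running total after boundary: 0.242050.
Order-1 term: 1/12 · (-0.000128000 − (-0.0312500)) = 0.00259350.
Running total after k=1: 0.244643.
Order-2 term: −1/720 · (-2.45760e-06 − (-0.0234375)) = -3.25487e-05.
Running total after k=2: 0.244611.
Order-3 term: 1/30240 · (-1.17965e-07 − (-0.0439453)) = 1.45321e-06.
Running total after k=3: 0.244612.
Order-4 term: −1/1209600 · (-1.05696e-08 − (-0.153809)) = -1.27157e-07.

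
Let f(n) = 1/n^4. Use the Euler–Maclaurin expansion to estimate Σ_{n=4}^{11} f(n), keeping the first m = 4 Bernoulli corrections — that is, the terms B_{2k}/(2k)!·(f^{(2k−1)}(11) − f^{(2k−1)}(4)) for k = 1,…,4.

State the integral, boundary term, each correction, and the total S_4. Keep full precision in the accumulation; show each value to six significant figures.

Integral: ∫_4^11 1/x^4 dx = 0.00495790.
Endpoint term: (f(4) + f(11))/2 = (0.00390625 + 6.83013e-05)/2 = 0.00198728.
Running total after boundary: 0.00694517.
k=1: B_{2}/(2)! × [f^{(1)}(11) − f^{(1)}(4)] = 1/12 × (-2.48369e-05 − (-0.00390625)) = 0.000323451.
Partial sum through k=1: 0.00726862.
k=2: B_{4}/(4)! × [f^{(3)}(11) − f^{(3)}(4)] = −1/720 × (-6.15790e-06 − (-0.00732422)) = -1.01640e-05.
Partial sum through k=2: 0.00725846.
k=3: B_{6}/(6)! × [f^{(5)}(11) − f^{(5)}(4)] = 1/30240 × (-2.84994e-06 − (-0.0256348)) = 8.47616e-07.
Partial sum through k=3: 0.00725931.
k=4: B_{8}/(8)! × [f^{(7)}(11) − f^{(7)}(4)] = −1/1209600 × (-2.11979e-06 − (-0.144196)) = -1.19208e-07.

S_4 ≈ 0.00725919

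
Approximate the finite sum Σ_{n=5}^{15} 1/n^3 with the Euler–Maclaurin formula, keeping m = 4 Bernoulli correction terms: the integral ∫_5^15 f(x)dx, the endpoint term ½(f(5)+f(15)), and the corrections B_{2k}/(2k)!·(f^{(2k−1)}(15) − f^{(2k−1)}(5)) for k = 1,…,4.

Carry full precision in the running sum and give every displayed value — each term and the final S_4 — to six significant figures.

S_4 ≈ 0.0223159

Integral: ∫_5^15 1/x^3 dx = 0.0177778.
Endpoint term: (f(5) + f(15))/2 = (0.00800000 + 0.000296296)/2 = 0.00414815.
Integral + boundary = 0.0219259.
Correction k=1: B_{2}/2! · (f^{(1)}(15) − f^{(1)}(5)) = 1/12 · (-5.92593e-05 − (-0.00480000)) = 0.000395062.
After k=1: 0.0223210.
Correction k=2: B_{4}/4! · (f^{(3)}(15) − f^{(3)}(5)) = −1/720 · (-5.26749e-06 − (-0.00384000)) = -5.32602e-06.
After k=2: 0.0223157.
Correction k=3: B_{6}/6! · (f^{(5)}(15) − f^{(5)}(5)) = 1/30240 · (-9.83265e-07 − (-0.00645120)) = 2.13301e-07.
After k=3: 0.0223159.
Correction k=4: B_{8}/8! · (f^{(7)}(15) − f^{(7)}(5)) = −1/1209600 · (-3.14645e-07 − (-0.0185795)) = -1.53597e-08.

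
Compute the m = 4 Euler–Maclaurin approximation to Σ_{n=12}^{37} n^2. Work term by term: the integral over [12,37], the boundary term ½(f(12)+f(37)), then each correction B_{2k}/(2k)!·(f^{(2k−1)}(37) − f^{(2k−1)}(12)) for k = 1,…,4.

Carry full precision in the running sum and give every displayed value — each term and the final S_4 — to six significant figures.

S_4 ≈ 17069.0

∫_12^37 x^2 dx evaluates to 16308.3.
½[f(12) + f(37)] = ½[144.000 + 1369.00] = 756.500.
So far: 17064.8.
Correction k=1: B_{2}/2! · (f^{(1)}(37) − f^{(1)}(12)) = 1/12 · (74.0000 − 24.0000) = 4.16667.
Running total after k=1: 17069.0.
Correction k=2: B_{4}/4! · (f^{(3)}(37) − f^{(3)}(12)) = −1/720 · (0.00000 − 0.00000) = 0.00000.
Running total after k=2: 17069.0.
Correction k=3: B_{6}/6! · (f^{(5)}(37) − f^{(5)}(12)) = 1/30240 · (0.00000 − 0.00000) = 0.00000.
Running total after k=3: 17069.0.
Correction k=4: B_{8}/8! · (f^{(7)}(37) − f^{(7)}(12)) = −1/1209600 · (0.00000 − 0.00000) = 0.00000.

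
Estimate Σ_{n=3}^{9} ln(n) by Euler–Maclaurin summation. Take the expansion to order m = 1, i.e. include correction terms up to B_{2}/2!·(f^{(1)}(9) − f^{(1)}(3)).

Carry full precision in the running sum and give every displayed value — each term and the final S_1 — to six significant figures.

∫_3^9 ln(x) dx evaluates to 10.4792.
Boundary: ½(f(3) + f(9)) = ½(1.09861 + 2.19722) = 1.64792.
Integral + boundary = 12.1271.
Correction k=1: B_{2}/2! · (f^{(1)}(9) − f^{(1)}(3)) = 1/12 · (0.111111 − 0.333333) = -0.0185185.

S_1 ≈ 12.1086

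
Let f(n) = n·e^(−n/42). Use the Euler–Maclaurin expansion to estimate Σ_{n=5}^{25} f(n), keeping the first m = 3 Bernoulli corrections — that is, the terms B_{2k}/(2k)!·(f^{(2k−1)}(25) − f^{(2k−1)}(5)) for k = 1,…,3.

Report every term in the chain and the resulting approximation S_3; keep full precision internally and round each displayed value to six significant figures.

∫_5^25 x·e^(−x/42) dx evaluates to 200.722.
½[f(5) + f(25)] = ½[4.43883 + 13.7858] = 9.11230.
Integral + boundary = 209.834.
Order-1 term: 1/12 · (0.223198 − 0.782079) = -0.0465734.
After k=1: 209.787.
Order-2 term: −1/720 · (0.000751735 − 0.00144989) = 9.69663e-07.
After k=2: 209.787.
Order-3 term: 1/30240 · (7.80579e-07 − 1.39253e-06) = -2.02366e-11.

S_3 ≈ 209.787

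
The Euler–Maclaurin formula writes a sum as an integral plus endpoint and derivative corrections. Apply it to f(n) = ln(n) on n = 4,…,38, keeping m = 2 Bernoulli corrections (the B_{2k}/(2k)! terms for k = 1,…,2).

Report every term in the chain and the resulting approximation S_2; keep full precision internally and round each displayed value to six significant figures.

The integral term ∫_4^38 ln(x) dx = 98.6831.
½[f(4) + f(38)] = ½[1.38629 + 3.63759] = 2.51194.
So far: 101.195.
Order-1 term: 1/12 · (0.0263158 − 0.250000) = -0.0186404.
After k=1: 101.176.
Order-2 term: −1/720 · (3.64485e-05 − 0.0312500) = 4.33522e-05.

S_2 ≈ 101.176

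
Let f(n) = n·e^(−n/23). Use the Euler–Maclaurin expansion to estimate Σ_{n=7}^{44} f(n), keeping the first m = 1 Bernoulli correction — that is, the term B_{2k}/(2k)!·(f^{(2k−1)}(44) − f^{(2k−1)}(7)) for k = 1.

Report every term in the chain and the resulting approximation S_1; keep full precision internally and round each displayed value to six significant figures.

S_1 ≈ 287.224

∫_7^44 x·e^(−x/23) dx evaluates to 281.449.
Endpoint term: (f(7) + f(44))/2 = (5.16323 + 6.49574)/2 = 5.82948.
Running total after boundary: 287.278.
Correction k=1: B_{2}/2! · (f^{(1)}(44) − f^{(1)}(7)) = 1/12 · (-0.134793 − 0.513116) = -0.0539924.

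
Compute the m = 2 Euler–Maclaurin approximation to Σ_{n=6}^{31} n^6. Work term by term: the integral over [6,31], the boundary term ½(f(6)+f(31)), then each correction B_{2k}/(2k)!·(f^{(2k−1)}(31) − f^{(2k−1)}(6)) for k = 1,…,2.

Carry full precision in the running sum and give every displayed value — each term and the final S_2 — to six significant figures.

Integral: ∫_6^31 x^6 dx = 3.93033e+09.
Boundary: ½(f(6) + f(31)) = ½(46656.0 + 8.87504e+08) = 4.43775e+08.
So far: 4.37411e+09.
k=1: B_{2}/(2)! × [f^{(1)}(31) − f^{(1)}(6)] = 1/12 × (1.71775e+08 − 46656.0) = 1.43107e+07.
Running total after k=1: 4.38842e+09.
k=2: B_{4}/(4)! × [f^{(3)}(31) − f^{(3)}(6)] = −1/720 × (3.57492e+06 − 25920.0) = -4929.17.

S_2 ≈ 4.38841e+09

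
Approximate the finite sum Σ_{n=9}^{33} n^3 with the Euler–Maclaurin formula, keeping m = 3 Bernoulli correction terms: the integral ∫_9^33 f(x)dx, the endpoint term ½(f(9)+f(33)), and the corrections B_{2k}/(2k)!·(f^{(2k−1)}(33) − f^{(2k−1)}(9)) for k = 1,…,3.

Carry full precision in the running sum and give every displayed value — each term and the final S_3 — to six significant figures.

S_3 ≈ 313425

∫_9^33 x^3 dx evaluates to 294840.
½[f(9) + f(33)] = ½[729.000 + 35937.0] = 18333.0.
So far: 313173.
k=1: B_{2}/(2)! × [f^{(1)}(33) − f^{(1)}(9)] = 1/12 × (3267.00 − 243.000) = 252.000.
Partial sum through k=1: 313425.
k=2: B_{4}/(4)! × [f^{(3)}(33) − f^{(3)}(9)] = −1/720 × (6.00000 − 6.00000) = 0.00000.
Partial sum through k=2: 313425.
k=3: B_{6}/(6)! × [f^{(5)}(33) − f^{(5)}(9)] = 1/30240 × (0.00000 − 0.00000) = 0.00000.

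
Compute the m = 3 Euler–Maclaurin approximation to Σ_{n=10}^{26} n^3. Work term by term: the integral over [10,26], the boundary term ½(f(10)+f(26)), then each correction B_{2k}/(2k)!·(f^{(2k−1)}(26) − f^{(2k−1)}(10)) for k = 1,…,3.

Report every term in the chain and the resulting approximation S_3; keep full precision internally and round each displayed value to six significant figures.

S_3 ≈ 121176

The integral term ∫_10^26 x^3 dx = 111744.
Endpoint term: (f(10) + f(26))/2 = (1000.00 + 17576.0)/2 = 9288.00.
Running total after boundary: 121032.
Correction k=1: B_{2}/2! · (f^{(1)}(26) − f^{(1)}(10)) = 1/12 · (2028.00 − 300.000) = 144.000.
After k=1: 121176.
Correction k=2: B_{4}/4! · (f^{(3)}(26) − f^{(3)}(10)) = −1/720 · (6.00000 − 6.00000) = 0.00000.
After k=2: 121176.
Correction k=3: B_{6}/6! · (f^{(5)}(26) − f^{(5)}(10)) = 1/30240 · (0.00000 − 0.00000) = 0.00000.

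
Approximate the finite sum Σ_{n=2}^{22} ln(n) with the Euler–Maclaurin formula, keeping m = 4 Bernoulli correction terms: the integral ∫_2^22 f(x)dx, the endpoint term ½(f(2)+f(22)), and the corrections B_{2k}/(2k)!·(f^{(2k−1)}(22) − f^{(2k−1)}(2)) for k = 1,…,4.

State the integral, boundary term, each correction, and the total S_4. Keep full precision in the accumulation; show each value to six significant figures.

S_4 ≈ 48.4712

The integral term ∫_2^22 ln(x) dx = 46.6166.
Boundary: ½(f(2) + f(22)) = ½(0.693147 + 3.09104) = 1.89209.
Running total after boundary: 48.5087.
k=1: B_{2}/(2)! × [f^{(1)}(22) − f^{(1)}(2)] = 1/12 × (0.0454545 − 0.500000) = -0.0378788.
Partial sum through k=1: 48.4709.
k=2: B_{4}/(4)! × [f^{(3)}(22) − f^{(3)}(2)] = −1/720 × (0.000187829 − 0.250000) = 0.000346961.
Partial sum through k=2: 48.4712.
k=3: B_{6}/(6)! × [f^{(5)}(22) − f^{(5)}(2)] = 1/30240 × (4.65691e-06 − 0.750000) = -2.48014e-05.
Partial sum through k=3: 48.4712.
k=4: B_{8}/(8)! × [f^{(7)}(22) − f^{(7)}(2)] = −1/1209600 × (2.88651e-07 − 5.62500) = 4.65030e-06.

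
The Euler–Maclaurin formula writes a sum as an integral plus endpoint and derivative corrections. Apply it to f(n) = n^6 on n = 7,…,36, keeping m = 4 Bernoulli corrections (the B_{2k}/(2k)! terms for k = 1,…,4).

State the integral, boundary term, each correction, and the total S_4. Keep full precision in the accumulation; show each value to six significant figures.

S_4 ≈ 1.23134e+10

∫_7^36 x^6 dx evaluates to 1.11948e+10.
Endpoint term: (f(7) + f(36))/2 = (117649 + 2.17678e+09)/2 = 1.08845e+09.
Running total after boundary: 1.22832e+10.
Correction k=1: B_{2}/2! · (f^{(1)}(36) − f^{(1)}(7)) = 1/12 · (3.62797e+08 − 100842) = 3.02247e+07.
Running total after k=1: 1.23134e+10.
Correction k=2: B_{4}/4! · (f^{(3)}(36) − f^{(3)}(7)) = −1/720 · (5.59872e+06 − 41160.0) = -7718.83.
Running total after k=2: 1.23134e+10.
Correction k=3: B_{6}/6! · (f^{(5)}(36) − f^{(5)}(7)) = 1/30240 · (25920.0 − 5040.00) = 0.690476.
Running total after k=3: 1.23134e+10.
Correction k=4: B_{8}/8! · (f^{(7)}(36) − f^{(7)}(7)) = −1/1209600 · (0.00000 − 0.00000) = 0.00000.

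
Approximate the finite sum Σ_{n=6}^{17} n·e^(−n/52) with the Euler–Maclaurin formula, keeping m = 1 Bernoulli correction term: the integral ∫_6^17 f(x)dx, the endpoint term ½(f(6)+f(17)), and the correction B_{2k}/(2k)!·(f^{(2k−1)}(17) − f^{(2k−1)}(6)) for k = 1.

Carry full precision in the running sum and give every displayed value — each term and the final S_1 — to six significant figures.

S_1 ≈ 108.657

∫_6^17 x·e^(−x/52) dx evaluates to 99.8790.
Boundary: ½(f(6) + f(17)) = ½(5.34614 + 12.2594) = 8.80275.
Integral + boundary = 108.682.
Correction k=1: B_{2}/2! · (f^{(1)}(17) − f^{(1)}(6)) = 1/12 · (0.485382 − 0.788213) = -0.0252359.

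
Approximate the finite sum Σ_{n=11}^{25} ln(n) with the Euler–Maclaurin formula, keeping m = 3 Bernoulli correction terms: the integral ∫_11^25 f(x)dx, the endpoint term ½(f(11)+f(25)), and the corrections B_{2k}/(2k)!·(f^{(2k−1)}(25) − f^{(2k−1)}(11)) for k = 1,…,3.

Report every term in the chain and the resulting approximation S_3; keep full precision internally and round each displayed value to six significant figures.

∫_11^25 ln(x) dx evaluates to 40.0950.
Boundary: ½(f(11) + f(25)) = ½(2.39790 + 3.21888) = 2.80839.
Running total after boundary: 42.9034.
Order-1 term: 1/12 · (0.0400000 − 0.0909091) = -0.00424242.
Running total after k=1: 42.8992.
Order-2 term: −1/720 · (0.000128000 − 0.00150263) = 1.90921e-06.
Running total after k=2: 42.8992.
Order-3 term: 1/30240 · (2.45760e-06 − 0.000149021) = -4.84668e-09.

S_3 ≈ 42.8992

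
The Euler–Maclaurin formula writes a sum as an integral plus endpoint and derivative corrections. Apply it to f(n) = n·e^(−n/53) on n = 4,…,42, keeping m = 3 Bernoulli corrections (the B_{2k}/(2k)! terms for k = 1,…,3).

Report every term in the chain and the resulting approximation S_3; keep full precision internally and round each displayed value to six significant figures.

∫_4^42 x·e^(−x/53) dx evaluates to 521.881.
Endpoint term: (f(4) + f(42))/2 = (3.70922 + 19.0148)/2 = 11.3620.
Integral + boundary = 533.243.
k=1: B_{2}/(2)! × [f^{(1)}(42) − f^{(1)}(4)] = 1/12 × (0.0939634 − 0.857321) = -0.0636131.
After k=1: 533.179.
k=2: B_{4}/(4)! × [f^{(3)}(42) − f^{(3)}(4)] = −1/720 × (0.000355795 − 0.000965444) = 8.46734e-07.
After k=2: 533.179.
k=3: B_{6}/(6)! × [f^{(5)}(42) − f^{(5)}(4)] = 1/30240 × (2.41417e-07 − 5.78741e-07) = -1.11549e-11.

S_3 ≈ 533.179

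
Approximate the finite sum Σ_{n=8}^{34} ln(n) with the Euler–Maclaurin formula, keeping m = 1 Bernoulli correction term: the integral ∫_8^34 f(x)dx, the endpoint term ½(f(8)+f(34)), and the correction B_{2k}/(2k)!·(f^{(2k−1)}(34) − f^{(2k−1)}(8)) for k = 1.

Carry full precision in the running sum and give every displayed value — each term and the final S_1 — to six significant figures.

S_1 ≈ 80.0557

The integral term ∫_8^34 ln(x) dx = 77.2607.
½[f(8) + f(34)] = ½[2.07944 + 3.52636] = 2.80290.
So far: 80.0636.
Correction k=1: B_{2}/2! · (f^{(1)}(34) − f^{(1)}(8)) = 1/12 · (0.0294118 − 0.125000) = -0.00796569.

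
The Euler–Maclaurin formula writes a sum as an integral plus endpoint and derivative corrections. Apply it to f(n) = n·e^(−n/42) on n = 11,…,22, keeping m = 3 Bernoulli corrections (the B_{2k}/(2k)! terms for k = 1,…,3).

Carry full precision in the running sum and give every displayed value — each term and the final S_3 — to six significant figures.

∫_11^22 x·e^(−x/42) dx evaluates to 121.100.
½[f(11) + f(22)] = ½[8.46543 + 13.0297] = 10.7476.
Integral + boundary = 131.847.
Order-1 term: 1/12 · (0.282029 − 0.568027) = -0.0238332.
After k=1: 131.823.
Order-2 term: −1/720 · (0.000831377 − 0.00119456) = 5.04414e-07.
After k=2: 131.824.
Order-3 term: 1/30240 · (8.51969e-07 − 1.17183e-06) = -1.05773e-11.

S_3 ≈ 131.824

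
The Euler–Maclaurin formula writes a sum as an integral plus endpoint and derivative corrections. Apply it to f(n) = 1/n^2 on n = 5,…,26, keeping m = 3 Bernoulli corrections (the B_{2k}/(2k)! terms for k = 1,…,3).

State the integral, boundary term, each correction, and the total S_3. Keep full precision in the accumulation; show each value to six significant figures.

∫_5^26 1/x^2 dx evaluates to 0.161538.
Endpoint term: (f(5) + f(26))/2 = (0.0400000 + 0.00147929)/2 = 0.0207396.
So far: 0.182278.
k=1: B_{2}/(2)! × [f^{(1)}(26) − f^{(1)}(5)] = 1/12 × (-0.000113792 − (-0.0160000)) = 0.00132385.
After k=1: 0.183602.
k=2: B_{4}/(4)! × [f^{(3)}(26) − f^{(3)}(5)] = −1/720 × (-2.01997e-06 − (-0.00768000)) = -1.06639e-05.
After k=2: 0.183591.
k=3: B_{6}/(6)! × [f^{(5)}(26) − f^{(5)}(5)] = 1/30240 × (-8.96436e-08 − (-0.00921600)) = 3.04759e-07.

S_3 ≈ 0.183592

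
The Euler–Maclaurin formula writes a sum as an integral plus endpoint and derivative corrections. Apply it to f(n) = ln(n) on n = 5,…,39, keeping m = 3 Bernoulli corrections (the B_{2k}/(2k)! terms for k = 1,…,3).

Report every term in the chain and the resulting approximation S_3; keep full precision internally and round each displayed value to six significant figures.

∫_5^39 ln(x) dx evaluates to 100.832.
Endpoint term: (f(5) + f(39))/2 = (1.60944 + 3.66356)/2 = 2.63650.
Integral + boundary = 103.468.
Order-1 term: 1/12 · (0.0256410 − 0.200000) = -0.0145299.
After k=1: 103.454.
Order-2 term: −1/720 · (3.37160e-05 − 0.0160000) = 2.21754e-05.
After k=2: 103.454.
Order-3 term: 1/30240 · (2.66004e-07 − 0.00768000) = -2.53959e-07.

S_3 ≈ 103.454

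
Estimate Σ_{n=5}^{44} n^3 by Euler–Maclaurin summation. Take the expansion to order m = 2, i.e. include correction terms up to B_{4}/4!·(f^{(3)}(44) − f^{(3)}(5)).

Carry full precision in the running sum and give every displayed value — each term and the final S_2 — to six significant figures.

∫_5^44 x^3 dx evaluates to 936868.
Endpoint term: (f(5) + f(44))/2 = (125.000 + 85184.0)/2 = 42654.5.
Running total after boundary: 979522.
Order-1 term: 1/12 · (5808.00 − 75.0000) = 477.750.
Running total after k=1: 980000.
Order-2 term: −1/720 · (6.00000 − 6.00000) = 0.00000.

S_2 ≈ 980000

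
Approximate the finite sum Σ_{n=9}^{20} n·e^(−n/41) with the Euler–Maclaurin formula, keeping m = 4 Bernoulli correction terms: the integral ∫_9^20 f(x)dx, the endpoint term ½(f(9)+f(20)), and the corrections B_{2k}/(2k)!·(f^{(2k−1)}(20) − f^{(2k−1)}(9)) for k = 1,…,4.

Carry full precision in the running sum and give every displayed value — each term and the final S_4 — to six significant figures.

S_4 ≈ 120.147

The integral term ∫_9^20 x·e^(−x/41) dx = 110.421.
Endpoint term: (f(9) + f(20))/2 = (7.22619 + 12.2795)/2 = 9.75282.
So far: 120.173.
Order-1 term: 1/12 · (0.314474 − 0.626662) = -0.0260157.
Running total after k=1: 120.147.
Order-2 term: −1/720 · (0.000917560 − 0.00132807) = 5.70150e-07.
Running total after k=2: 120.147.
Order-3 term: 1/30240 · (9.80396e-07 − 1.35833e-06) = -1.24977e-11.
Running total after k=3: 120.147.
Order-4 term: −1/1209600 · (8.41731e-10 − 1.14611e-09) = 2.51633e-16.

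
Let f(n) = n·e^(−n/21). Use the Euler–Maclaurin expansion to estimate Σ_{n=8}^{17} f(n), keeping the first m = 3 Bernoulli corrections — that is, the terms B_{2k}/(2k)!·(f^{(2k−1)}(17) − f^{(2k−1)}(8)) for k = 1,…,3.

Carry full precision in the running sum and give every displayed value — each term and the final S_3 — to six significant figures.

The integral term ∫_8^17 x·e^(−x/21) dx = 60.9093.
½[f(8) + f(17)] = ½[5.46568 + 7.56619] = 6.51594.
So far: 67.4253.
k=1: B_{2}/(2)! × [f^{(1)}(17) − f^{(1)}(8)] = 1/12 × (0.0847752 − 0.422940) = -0.0281804.
Running total after k=1: 67.3971.
k=2: B_{4}/(4)! × [f^{(3)}(17) − f^{(3)}(8)] = −1/720 × (0.00221069 − 0.00405751) = 2.56502e-06.
Running total after k=2: 67.3971.
k=3: B_{6}/(6)! × [f^{(5)}(17) − f^{(5)}(8)] = 1/30240 × (9.58991e-06 − 1.62267e-05) = -2.19470e-10.

S_3 ≈ 67.3971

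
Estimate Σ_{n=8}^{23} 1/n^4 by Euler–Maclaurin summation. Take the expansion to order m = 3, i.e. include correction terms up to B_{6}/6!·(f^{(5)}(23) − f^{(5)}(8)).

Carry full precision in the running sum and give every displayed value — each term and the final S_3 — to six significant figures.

Integral: ∫_8^23 1/x^4 dx = 0.000623645.
Boundary: ½(f(8) + f(23)) = ½(0.000244141 + 3.57346e-06) = 0.000123857.
Running total after boundary: 0.000747502.
Order-1 term: 1/12 · (-6.21471e-07 − (-0.000122070)) = 1.01207e-05.
Running total after k=1: 0.000757623.
Order-2 term: −1/720 · (-3.52441e-08 − (-5.72205e-05)) = -7.94239e-08.
Running total after k=2: 0.000757544.
Order-3 term: 1/30240 · (-3.73094e-09 − (-5.00679e-05)) = 1.65556e-09.

S_3 ≈ 0.000757545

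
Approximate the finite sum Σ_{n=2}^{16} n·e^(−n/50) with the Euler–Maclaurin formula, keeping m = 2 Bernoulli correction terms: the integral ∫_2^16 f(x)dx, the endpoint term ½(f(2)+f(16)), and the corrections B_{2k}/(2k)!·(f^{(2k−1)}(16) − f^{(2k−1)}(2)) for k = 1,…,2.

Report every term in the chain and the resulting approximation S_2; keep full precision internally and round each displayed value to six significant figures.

∫_2^16 x·e^(−x/50) dx evaluates to 101.761.
½[f(2) + f(16)] = ½[1.92158 + 11.6184] = 6.76998.
Integral + boundary = 108.531.
Order-1 term: 1/12 · (0.493781 − 0.922358) = -0.0357147.
After k=1: 108.495.
Order-2 term: −1/720 · (0.000778432 − 0.00113757) = 4.98810e-07.

S_2 ≈ 108.495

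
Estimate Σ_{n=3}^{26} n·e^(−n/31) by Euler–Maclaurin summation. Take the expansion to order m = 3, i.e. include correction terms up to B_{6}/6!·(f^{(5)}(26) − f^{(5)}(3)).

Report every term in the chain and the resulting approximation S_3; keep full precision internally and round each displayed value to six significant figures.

∫_3^26 x·e^(−x/31) dx evaluates to 192.963.
½[f(3) + f(26)] = ½[2.72328 + 11.2390] = 6.98112.
Running total after boundary: 199.944.
Correction k=1: B_{2}/2! · (f^{(1)}(26) − f^{(1)}(3)) = 1/12 · (0.0697206 − 0.819913) = -0.0625160.
After k=1: 199.881.
Correction k=2: B_{4}/4! · (f^{(3)}(26) − f^{(3)}(3)) = −1/720 · (0.000972171 − 0.00274239) = 2.45863e-06.
After k=2: 199.881.
Correction k=3: B_{6}/6! · (f^{(5)}(26) − f^{(5)}(3)) = 1/30240 · (1.94775e-06 − 4.81955e-06) = -9.49668e-11.

S_3 ≈ 199.881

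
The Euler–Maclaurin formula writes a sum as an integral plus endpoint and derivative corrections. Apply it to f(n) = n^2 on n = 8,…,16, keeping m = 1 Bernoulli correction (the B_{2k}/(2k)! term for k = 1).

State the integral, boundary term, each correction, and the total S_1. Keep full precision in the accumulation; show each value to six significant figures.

The integral term ∫_8^16 x^2 dx = 1194.67.
Boundary: ½(f(8) + f(16)) = ½(64.0000 + 256.000) = 160.000.
Integral + boundary = 1354.67.
k=1: B_{2}/(2)! × [f^{(1)}(16) − f^{(1)}(8)] = 1/12 × (32.0000 − 16.0000) = 1.33333.

S_1 ≈ 1356.00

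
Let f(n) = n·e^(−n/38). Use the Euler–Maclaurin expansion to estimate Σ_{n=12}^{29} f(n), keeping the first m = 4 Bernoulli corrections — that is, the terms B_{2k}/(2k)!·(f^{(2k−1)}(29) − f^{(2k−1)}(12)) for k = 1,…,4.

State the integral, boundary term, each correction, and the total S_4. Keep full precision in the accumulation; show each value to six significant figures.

S_4 ≈ 209.683

Integral: ∫_12^29 x·e^(−x/38) dx = 198.580.
½[f(12) + f(29)] = ½[8.75056 + 13.5196] = 11.1351.
Integral + boundary = 209.715.
Order-1 term: 1/12 · (0.110414 − 0.498935) = -0.0323768.
Partial sum through k=1: 209.683.
Order-2 term: −1/720 · (0.000722159 − 0.00135551) = 8.79659e-07.
Partial sum through k=2: 209.683.
Order-3 term: 1/30240 · (9.47267e-07 − 1.63816e-06) = -2.28470e-11.
Partial sum through k=3: 209.683.
Order-4 term: −1/1209600 · (9.65668e-10 − 1.61884e-09) = 5.39987e-16.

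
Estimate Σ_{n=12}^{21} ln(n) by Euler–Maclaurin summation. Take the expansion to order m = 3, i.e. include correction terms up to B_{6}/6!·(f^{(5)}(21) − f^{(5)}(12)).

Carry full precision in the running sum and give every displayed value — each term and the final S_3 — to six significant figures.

S_3 ≈ 27.8778

The integral term ∫_12^21 ln(x) dx = 25.1161.
Boundary: ½(f(12) + f(21)) = ½(2.48491 + 3.04452) = 2.76471.
So far: 27.8808.
Order-1 term: 1/12 · (0.0476190 − 0.0833333) = -0.00297619.
Partial sum through k=1: 27.8778.
Order-2 term: −1/720 · (0.000215959 − 0.00115741) = 1.30757e-06.
Partial sum through k=2: 27.8778.
Order-3 term: 1/30240 · (5.87645e-06 − 9.64506e-05) = -2.99518e-09.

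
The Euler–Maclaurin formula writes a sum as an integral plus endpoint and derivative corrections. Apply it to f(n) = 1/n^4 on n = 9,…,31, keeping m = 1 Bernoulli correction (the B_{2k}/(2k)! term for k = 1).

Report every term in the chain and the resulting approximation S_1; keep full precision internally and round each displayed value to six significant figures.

S_1 ≈ 0.000528441

Integral: ∫_9^31 1/x^4 dx = 0.000446058.
Endpoint term: (f(9) + f(31))/2 = (0.000152416 + 1.08281e-06)/2 = 7.67493e-05.
So far: 0.000522808.
k=1: B_{2}/(2)! × [f^{(1)}(31) − f^{(1)}(9)] = 1/12 × (-1.39718e-07 − (-6.77404e-05)) = 5.63339e-06.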